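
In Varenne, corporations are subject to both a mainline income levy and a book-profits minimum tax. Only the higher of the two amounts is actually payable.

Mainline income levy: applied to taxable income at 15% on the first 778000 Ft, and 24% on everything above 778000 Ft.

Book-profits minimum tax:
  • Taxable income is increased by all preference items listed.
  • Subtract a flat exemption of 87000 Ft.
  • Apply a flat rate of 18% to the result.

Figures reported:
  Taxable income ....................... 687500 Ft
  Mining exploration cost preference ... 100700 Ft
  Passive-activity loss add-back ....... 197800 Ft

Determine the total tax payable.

Book-profits minimum tax:
  Adjusted income: 687500 Ft + 100700 Ft + 197800 Ft = 986000 Ft
  Less exemption 87000 Ft → base 899000 Ft
  899000 Ft × 18% = 161820 Ft

Mainline income levy:
  687500 Ft × 15% = 103125 Ft

161820 Ft > 103125 Ft, so the book-profits minimum tax is the binding amount.

161820 Ft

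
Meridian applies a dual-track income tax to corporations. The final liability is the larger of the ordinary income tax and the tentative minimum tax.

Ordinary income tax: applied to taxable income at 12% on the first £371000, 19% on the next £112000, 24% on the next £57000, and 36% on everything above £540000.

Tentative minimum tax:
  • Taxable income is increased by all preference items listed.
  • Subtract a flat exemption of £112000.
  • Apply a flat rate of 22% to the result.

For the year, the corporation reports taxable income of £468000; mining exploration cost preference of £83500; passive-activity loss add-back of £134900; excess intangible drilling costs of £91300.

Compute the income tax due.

Ordinary income tax:
  £371000 × 12% = £44520
  £97000 × 19% = £18430
  → £62950

Tentative minimum tax:
  Adjusted income: £468000 + £83500 + £134900 + £91300 = £777700
  Less exemption £112000 → base £665700
  £665700 × 22% = £146454

£146454 > £62950, so the tentative minimum tax is the binding amount.

£146454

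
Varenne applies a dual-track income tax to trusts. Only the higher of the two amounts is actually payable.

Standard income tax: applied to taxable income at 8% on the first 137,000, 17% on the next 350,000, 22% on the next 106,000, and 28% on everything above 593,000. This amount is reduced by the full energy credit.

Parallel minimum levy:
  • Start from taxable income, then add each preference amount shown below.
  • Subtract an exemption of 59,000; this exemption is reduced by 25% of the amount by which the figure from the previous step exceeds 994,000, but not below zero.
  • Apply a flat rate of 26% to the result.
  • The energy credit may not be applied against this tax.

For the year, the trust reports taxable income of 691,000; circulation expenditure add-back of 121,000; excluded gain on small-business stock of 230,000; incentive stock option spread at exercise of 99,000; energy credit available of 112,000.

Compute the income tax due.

Standard income tax:
  137,000 × 8% = 10,960
  350,000 × 17% = 59,500
  106,000 × 22% = 23,320
  98,000 × 28% = 27,440
  → 121,220
  Less energy credit 112,000 → 9,220

Parallel minimum levy:
  Adjusted income: 691,000 + 121,000 + 230,000 + 99,000 = 1,141,000
  Exemption: 59,000 − 25% × (1,141,000 − 994,000) = 59,000 − 36,750 = 22,250
  Base: 1,141,000 − 22,250 = 1,118,750
  1,118,750 × 26% = 290,875

290,875 > 9,220, so the parallel minimum levy is the binding amount.

290,875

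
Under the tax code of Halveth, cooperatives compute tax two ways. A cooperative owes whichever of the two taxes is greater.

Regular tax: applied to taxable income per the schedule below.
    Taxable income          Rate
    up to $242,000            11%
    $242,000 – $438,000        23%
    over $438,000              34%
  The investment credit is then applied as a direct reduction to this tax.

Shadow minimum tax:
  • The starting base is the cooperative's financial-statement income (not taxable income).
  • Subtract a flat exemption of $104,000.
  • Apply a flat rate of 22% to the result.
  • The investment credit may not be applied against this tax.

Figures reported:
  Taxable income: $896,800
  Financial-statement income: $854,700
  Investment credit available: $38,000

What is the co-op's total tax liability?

$189,692

Shadow minimum tax:
  Base (financial-statement income): $854,700
  Less exemption $104,000 → base $750,700
  $750,700 × 22% = $165,154

Regular tax:
  $242,000 × 11% = $26,620
  $196,000 × 23% = $45,080
  $458,800 × 34% = $155,992
  → $227,692
  Less investment credit $38,000 → $189,692

$189,692 > $165,154, so the regular tax governs.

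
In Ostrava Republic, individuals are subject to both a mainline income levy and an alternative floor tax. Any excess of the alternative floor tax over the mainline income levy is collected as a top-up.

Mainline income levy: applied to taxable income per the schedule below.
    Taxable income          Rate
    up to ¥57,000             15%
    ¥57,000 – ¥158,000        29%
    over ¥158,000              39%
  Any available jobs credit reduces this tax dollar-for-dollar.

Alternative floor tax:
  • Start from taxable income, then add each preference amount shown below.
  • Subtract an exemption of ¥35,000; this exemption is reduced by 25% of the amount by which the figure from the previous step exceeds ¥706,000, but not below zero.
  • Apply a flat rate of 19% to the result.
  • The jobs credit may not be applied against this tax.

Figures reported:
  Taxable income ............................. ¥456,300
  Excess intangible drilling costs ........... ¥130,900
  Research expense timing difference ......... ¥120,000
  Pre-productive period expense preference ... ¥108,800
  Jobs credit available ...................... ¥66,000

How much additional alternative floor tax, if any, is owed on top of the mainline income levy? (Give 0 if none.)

Mainline income levy:
  ¥57,000 × 15% = ¥8,550
  ¥101,000 × 29% = ¥29,290
  ¥298,300 × 39% = ¥116,337
  → ¥154,177
  Less jobs credit ¥66,000 → ¥88,177

Alternative floor tax:
  Adjusted income: ¥456,300 + ¥130,900 + ¥120,000 + ¥108,800 = ¥816,000
  Exemption: ¥35,000 − 25% × (¥816,000 − ¥706,000) = ¥35,000 − ¥27,500 = ¥7,500
  Base: ¥816,000 − ¥7,500 = ¥808,500
  ¥808,500 × 19% = ¥153,615

Excess of alternative floor tax over mainline income levy: ¥153,615 − ¥88,177 = ¥65,438.

¥65,438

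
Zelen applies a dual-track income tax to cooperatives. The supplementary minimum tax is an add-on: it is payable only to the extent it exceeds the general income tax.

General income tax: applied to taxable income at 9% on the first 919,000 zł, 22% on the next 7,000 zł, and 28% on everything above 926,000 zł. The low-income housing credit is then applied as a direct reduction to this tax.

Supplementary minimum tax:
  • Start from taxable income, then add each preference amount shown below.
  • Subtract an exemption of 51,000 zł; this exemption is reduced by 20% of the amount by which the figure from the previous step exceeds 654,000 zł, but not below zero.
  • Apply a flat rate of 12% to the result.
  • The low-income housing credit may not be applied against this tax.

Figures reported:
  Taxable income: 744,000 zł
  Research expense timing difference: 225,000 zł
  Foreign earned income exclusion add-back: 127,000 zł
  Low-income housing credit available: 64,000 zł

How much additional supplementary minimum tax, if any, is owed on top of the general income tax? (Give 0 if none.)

Supplementary minimum tax:
  Adjusted income: 744,000 zł + 225,000 zł + 127,000 zł = 1,096,000 zł
  Exemption: 20% × (1,096,000 zł − 654,000 zł) = 88,400 zł ≥ 51,000 zł, so the exemption is fully phased out
  Base: 1,096,000 zł − 0 zł = 1,096,000 zł
  1,096,000 zł × 12% = 131,520 zł

General income tax:
  744,000 zł × 9% = 66,960 zł
  Less low-income housing credit 64,000 zł → 2,960 zł

Excess of supplementary minimum tax over general income tax: 131,520 zł − 2,960 zł = 128,560 zł.

128,560 zł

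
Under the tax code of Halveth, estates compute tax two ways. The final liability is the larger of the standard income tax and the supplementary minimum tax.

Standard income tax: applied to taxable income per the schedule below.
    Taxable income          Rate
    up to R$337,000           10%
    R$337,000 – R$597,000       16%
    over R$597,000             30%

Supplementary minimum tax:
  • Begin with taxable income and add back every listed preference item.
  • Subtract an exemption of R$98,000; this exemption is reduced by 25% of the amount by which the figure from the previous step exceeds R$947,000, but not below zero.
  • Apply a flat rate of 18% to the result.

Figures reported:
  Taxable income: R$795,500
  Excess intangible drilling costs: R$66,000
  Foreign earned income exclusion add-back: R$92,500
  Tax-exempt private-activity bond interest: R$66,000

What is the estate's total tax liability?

R$169,245

Supplementary minimum tax:
  Adjusted income: R$795,500 + R$66,000 + R$92,500 + R$66,000 = R$1,020,000
  Exemption: R$98,000 − 25% × (R$1,020,000 − R$947,000) = R$98,000 − R$18,250 = R$79,750
  Base: R$1,020,000 − R$79,750 = R$940,250
  R$940,250 × 18% = R$169,245

Standard income tax:
  R$337,000 × 10% = R$33,700
  R$260,000 × 16% = R$41,600
  R$198,500 × 30% = R$59,550
  → R$134,850

R$169,245 > R$134,850, so the supplementary minimum tax is the binding amount.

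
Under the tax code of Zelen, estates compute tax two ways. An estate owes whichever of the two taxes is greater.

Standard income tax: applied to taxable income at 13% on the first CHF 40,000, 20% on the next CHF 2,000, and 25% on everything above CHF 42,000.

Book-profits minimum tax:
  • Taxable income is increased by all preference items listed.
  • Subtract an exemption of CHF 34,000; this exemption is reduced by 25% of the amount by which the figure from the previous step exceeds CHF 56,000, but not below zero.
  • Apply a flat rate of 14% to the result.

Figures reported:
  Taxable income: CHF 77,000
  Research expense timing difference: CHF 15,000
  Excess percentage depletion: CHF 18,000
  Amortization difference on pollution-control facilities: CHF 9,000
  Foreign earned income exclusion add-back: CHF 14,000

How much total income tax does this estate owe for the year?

Book-profits minimum tax:
  Adjusted income: CHF 77,000 + CHF 15,000 + CHF 18,000 + CHF 9,000 + CHF 14,000 = CHF 133,000
  Exemption: CHF 34,000 − 25% × (CHF 133,000 − CHF 56,000) = CHF 34,000 − CHF 19,250 = CHF 14,750
  Base: CHF 133,000 − CHF 14,750 = CHF 118,250
  CHF 118,250 × 14% = CHF 16,555

Standard income tax:
  CHF 40,000 × 13% = CHF 5,200
  CHF 2,000 × 20% = CHF 400
  CHF 35,000 × 25% = CHF 8,750
  → CHF 14,350

CHF 16,555 > CHF 14,350, so the book-profits minimum tax is the binding amount.

CHF 16,555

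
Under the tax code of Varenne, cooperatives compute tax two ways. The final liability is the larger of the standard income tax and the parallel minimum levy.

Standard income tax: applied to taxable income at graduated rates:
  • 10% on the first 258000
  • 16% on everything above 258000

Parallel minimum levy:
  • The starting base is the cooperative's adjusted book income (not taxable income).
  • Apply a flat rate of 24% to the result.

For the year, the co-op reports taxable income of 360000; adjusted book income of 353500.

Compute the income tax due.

Standard income tax:
  258000 × 10% = 25800
  102000 × 16% = 16320
  → 42120

Parallel minimum levy:
  Base (adjusted book income): 353500
  353500 × 24% = 84840

84840 > 42120, so the parallel minimum levy is the binding amount.

84840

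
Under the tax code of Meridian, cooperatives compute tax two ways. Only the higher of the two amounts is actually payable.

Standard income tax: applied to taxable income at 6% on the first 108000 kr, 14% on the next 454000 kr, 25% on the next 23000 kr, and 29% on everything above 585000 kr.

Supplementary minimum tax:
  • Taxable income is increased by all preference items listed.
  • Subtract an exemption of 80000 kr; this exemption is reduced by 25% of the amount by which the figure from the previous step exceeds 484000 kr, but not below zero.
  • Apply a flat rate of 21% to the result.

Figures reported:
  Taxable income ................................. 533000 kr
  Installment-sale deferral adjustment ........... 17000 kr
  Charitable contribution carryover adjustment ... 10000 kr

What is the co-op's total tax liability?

Standard income tax:
  108000 kr × 6% = 6480 kr
  425000 kr × 14% = 59500 kr
  → 65980 kr

Supplementary minimum tax:
  Adjusted income: 533000 kr + 17000 kr + 10000 kr = 560000 kr
  Exemption: 80000 kr − 25% × (560000 kr − 484000 kr) = 80000 kr − 19000 kr = 61000 kr
  Base: 560000 kr − 61000 kr = 499000 kr
  499000 kr × 21% = 104790 kr

104790 kr > 65980 kr, so the supplementary minimum tax is the binding amount.

104790 kr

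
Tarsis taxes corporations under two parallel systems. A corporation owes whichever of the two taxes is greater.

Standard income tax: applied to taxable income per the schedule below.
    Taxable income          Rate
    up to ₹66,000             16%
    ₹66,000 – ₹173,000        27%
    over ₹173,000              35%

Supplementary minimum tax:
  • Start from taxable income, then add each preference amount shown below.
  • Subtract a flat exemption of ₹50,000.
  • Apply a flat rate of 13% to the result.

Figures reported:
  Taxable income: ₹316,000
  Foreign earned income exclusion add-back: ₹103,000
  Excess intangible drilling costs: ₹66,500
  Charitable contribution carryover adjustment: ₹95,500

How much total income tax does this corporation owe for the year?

₹89,500

Standard income tax:
  ₹66,000 × 16% = ₹10,560
  ₹107,000 × 27% = ₹28,890
  ₹143,000 × 35% = ₹50,050
  → ₹89,500

Supplementary minimum tax:
  Adjusted income: ₹316,000 + ₹103,000 + ₹66,500 + ₹95,500 = ₹581,000
  Less exemption ₹50,000 → base ₹531,000
  ₹531,000 × 13% = ₹69,030

₹89,500 > ₹69,030, so the standard income tax governs.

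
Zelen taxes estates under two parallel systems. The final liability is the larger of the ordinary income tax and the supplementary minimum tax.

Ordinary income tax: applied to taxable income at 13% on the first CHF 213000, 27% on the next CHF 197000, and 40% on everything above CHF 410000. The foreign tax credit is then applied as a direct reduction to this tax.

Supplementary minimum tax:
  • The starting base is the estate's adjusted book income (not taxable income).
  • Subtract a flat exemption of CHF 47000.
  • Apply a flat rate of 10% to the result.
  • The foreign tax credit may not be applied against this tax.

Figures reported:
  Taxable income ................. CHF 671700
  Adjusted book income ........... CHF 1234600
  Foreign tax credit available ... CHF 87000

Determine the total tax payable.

CHF 118760

Supplementary minimum tax:
  Base (adjusted book income): CHF 1234600
  Less exemption CHF 47000 → base CHF 1187600
  CHF 1187600 × 10% = CHF 118760

Ordinary income tax:
  CHF 213000 × 13% = CHF 27690
  CHF 197000 × 27% = CHF 53190
  CHF 261700 × 40% = CHF 104680
  → CHF 185560
  Less foreign tax credit CHF 87000 → CHF 98560

CHF 118760 > CHF 98560, so the supplementary minimum tax is the binding amount.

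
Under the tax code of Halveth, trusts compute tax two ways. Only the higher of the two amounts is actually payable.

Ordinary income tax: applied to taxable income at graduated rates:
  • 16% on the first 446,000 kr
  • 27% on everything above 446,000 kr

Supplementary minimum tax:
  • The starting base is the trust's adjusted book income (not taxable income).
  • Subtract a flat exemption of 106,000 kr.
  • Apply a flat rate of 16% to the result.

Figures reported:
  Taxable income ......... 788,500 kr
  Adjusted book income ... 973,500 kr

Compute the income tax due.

Supplementary minimum tax:
  Base (adjusted book income): 973,500 kr
  Less exemption 106,000 kr → base 867,500 kr
  867,500 kr × 16% = 138,800 kr

Ordinary income tax:
  446,000 kr × 16% = 71,360 kr
  342,500 kr × 27% = 92,475 kr
  → 163,835 kr

163,835 kr > 138,800 kr, so the ordinary income tax governs.

163,835 kr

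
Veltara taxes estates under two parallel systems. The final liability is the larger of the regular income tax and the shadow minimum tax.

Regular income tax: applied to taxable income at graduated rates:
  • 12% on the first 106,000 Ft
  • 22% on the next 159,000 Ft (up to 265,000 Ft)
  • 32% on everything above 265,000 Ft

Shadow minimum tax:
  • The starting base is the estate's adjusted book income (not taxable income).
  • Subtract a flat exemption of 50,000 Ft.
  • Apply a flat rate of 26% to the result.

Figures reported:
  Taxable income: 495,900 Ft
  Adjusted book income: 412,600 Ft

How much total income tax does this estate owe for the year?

121,588 Ft

Shadow minimum tax:
  Base (adjusted book income): 412,600 Ft
  Less exemption 50,000 Ft → base 362,600 Ft
  362,600 Ft × 26% = 94,276 Ft

Regular income tax:
  106,000 Ft × 12% = 12,720 Ft
  159,000 Ft × 22% = 34,980 Ft
  230,900 Ft × 32% = 73,888 Ft
  → 121,588 Ft

121,588 Ft > 94,276 Ft, so the regular income tax governs.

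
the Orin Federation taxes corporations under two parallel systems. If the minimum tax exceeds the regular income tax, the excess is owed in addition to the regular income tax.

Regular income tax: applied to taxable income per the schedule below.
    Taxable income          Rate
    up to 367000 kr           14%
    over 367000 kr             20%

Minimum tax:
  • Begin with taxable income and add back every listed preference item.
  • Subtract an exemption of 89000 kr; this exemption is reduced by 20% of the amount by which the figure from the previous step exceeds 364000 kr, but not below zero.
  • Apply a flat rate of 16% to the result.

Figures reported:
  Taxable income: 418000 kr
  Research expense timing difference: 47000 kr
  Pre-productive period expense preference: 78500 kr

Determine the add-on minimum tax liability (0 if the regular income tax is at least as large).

Regular income tax:
  367000 kr × 14% = 51380 kr
  51000 kr × 20% = 10200 kr
  → 61580 kr

Minimum tax:
  Adjusted income: 418000 kr + 47000 kr + 78500 kr = 543500 kr
  Exemption: 89000 kr − 20% × (543500 kr − 364000 kr) = 89000 kr − 35900 kr = 53100 kr
  Base: 543500 kr − 53100 kr = 490400 kr
  490400 kr × 16% = 78464 kr

Excess of minimum tax over regular income tax: 78464 kr − 61580 kr = 16884 kr.

16884 kr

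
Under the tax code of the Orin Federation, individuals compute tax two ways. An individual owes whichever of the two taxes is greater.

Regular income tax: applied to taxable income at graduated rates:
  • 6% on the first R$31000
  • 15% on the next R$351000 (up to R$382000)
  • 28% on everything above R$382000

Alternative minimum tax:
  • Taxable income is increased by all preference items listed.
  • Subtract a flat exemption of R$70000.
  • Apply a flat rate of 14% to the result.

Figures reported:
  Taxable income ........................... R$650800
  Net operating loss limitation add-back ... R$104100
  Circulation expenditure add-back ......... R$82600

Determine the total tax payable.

R$129774

Alternative minimum tax:
  Adjusted income: R$650800 + R$104100 + R$82600 = R$837500
  Less exemption R$70000 → base R$767500
  R$767500 × 14% = R$107450

Regular income tax:
  R$31000 × 6% = R$1860
  R$351000 × 15% = R$52650
  R$268800 × 28% = R$75264
  → R$129774

R$129774 > R$107450, so the regular income tax governs.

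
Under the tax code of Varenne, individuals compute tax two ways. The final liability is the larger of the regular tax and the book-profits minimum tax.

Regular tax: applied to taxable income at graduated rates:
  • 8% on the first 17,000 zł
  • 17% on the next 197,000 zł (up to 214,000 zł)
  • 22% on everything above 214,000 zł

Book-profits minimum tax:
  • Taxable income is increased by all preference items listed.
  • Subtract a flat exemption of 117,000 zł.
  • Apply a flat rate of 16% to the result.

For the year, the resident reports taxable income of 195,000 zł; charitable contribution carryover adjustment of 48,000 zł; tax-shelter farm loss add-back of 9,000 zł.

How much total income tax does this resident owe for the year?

Book-profits minimum tax:
  Adjusted income: 195,000 zł + 48,000 zł + 9,000 zł = 252,000 zł
  Less exemption 117,000 zł → base 135,000 zł
  135,000 zł × 16% = 21,600 zł

Regular tax:
  17,000 zł × 8% = 1,360 zł
  178,000 zł × 17% = 30,260 zł
  → 31,620 zł

31,620 zł > 21,600 zł, so the regular tax governs.

31,620 zł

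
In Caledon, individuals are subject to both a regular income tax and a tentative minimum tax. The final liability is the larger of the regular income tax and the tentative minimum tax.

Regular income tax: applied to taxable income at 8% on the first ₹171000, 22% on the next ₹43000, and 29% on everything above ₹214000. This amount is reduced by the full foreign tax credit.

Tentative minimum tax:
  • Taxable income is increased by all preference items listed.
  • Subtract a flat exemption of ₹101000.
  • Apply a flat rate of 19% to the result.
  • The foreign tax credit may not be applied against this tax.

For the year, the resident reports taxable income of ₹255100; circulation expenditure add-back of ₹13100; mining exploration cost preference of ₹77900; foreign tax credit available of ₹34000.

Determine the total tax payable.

₹46569

Tentative minimum tax:
  Adjusted income: ₹255100 + ₹13100 + ₹77900 = ₹346100
  Less exemption ₹101000 → base ₹245100
  ₹245100 × 19% = ₹46569

Regular income tax:
  ₹171000 × 8% = ₹13680
  ₹43000 × 22% = ₹9460
  ₹41100 × 29% = ₹11919
  → ₹35059
  Less foreign tax credit ₹34000 → ₹1059

₹46569 > ₹1059, so the tentative minimum tax is the binding amount.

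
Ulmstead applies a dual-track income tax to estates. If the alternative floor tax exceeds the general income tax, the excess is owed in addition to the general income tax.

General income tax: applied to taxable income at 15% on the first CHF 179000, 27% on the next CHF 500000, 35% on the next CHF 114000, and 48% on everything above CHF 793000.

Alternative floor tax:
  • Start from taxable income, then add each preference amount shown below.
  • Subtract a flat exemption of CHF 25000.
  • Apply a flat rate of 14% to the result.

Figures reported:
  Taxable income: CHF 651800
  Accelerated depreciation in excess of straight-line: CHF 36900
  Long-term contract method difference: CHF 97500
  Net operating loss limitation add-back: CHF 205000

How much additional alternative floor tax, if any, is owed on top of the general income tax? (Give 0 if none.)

Alternative floor tax:
  Adjusted income: CHF 651800 + CHF 36900 + CHF 97500 + CHF 205000 = CHF 991200
  Less exemption CHF 25000 → base CHF 966200
  CHF 966200 × 14% = CHF 135268

General income tax:
  CHF 179000 × 15% = CHF 26850
  CHF 472800 × 27% = CHF 127656
  → CHF 154506

CHF 135268 ≤ CHF 154506, so no add-on is due.

CHF 0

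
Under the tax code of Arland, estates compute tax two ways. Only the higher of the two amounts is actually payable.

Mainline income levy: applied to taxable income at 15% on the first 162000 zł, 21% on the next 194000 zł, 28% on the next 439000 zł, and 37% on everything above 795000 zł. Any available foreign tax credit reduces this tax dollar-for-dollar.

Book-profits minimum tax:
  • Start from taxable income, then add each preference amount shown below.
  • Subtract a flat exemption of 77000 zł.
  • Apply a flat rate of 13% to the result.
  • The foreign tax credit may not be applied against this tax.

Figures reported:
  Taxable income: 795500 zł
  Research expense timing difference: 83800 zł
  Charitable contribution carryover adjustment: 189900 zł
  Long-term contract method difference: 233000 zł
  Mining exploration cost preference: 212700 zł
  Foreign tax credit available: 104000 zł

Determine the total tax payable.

Mainline income levy:
  162000 zł × 15% = 24300 zł
  194000 zł × 21% = 40740 zł
  439000 zł × 28% = 122920 zł
  500 zł × 37% = 185 zł
  → 188145 zł
  Less foreign tax credit 104000 zł → 84145 zł

Book-profits minimum tax:
  Adjusted income: 795500 zł + 83800 zł + 189900 zł + 233000 zł + 212700 zł = 1514900 zł
  Less exemption 77000 zł → base 1437900 zł
  1437900 zł × 13% = 186927 zł

186927 zł > 84145 zł, so the book-profits minimum tax is the binding amount.

186927 zł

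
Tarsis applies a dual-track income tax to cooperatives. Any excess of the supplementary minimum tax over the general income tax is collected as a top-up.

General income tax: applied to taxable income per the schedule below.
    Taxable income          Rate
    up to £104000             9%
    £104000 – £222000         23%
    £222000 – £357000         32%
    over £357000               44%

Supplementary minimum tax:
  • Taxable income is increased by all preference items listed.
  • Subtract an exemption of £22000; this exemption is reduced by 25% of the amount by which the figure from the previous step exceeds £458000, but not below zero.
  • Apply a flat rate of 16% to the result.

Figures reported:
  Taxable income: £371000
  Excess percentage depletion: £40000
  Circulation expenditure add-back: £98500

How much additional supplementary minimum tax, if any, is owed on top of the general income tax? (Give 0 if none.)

Supplementary minimum tax:
  Adjusted income: £371000 + £40000 + £98500 = £509500
  Exemption: £22000 − 25% × (£509500 − £458000) = £22000 − £12875 = £9125
  Base: £509500 − £9125 = £500375
  £500375 × 16% = £80060

General income tax:
  £104000 × 9% = £9360
  £118000 × 23% = £27140
  £135000 × 32% = £43200
  £14000 × 44% = £6160
  → £85860

£80060 ≤ £85860, so no add-on is due.

£0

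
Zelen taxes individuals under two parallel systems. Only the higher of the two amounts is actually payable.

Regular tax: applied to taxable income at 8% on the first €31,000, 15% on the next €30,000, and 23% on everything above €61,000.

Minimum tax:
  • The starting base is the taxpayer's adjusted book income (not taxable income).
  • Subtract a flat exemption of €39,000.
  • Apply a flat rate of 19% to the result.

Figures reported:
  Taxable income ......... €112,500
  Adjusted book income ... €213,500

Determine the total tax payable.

Minimum tax:
  Base (adjusted book income): €213,500
  Less exemption €39,000 → base €174,500
  €174,500 × 19% = €33,155

Regular tax:
  €31,000 × 8% = €2,480
  €30,000 × 15% = €4,500
  €51,500 × 23% = €11,845
  → €18,825

€33,155 > €18,825, so the minimum tax is the binding amount.

€33,155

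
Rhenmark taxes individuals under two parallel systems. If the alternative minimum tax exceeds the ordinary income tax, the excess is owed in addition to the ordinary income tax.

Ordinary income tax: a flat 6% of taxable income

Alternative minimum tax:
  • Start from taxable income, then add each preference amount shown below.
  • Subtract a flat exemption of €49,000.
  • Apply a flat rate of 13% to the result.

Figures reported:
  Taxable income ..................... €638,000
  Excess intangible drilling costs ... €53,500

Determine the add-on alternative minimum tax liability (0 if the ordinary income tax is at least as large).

Alternative minimum tax:
  Adjusted income: €638,000 + €53,500 = €691,500
  Less exemption €49,000 → base €642,500
  €642,500 × 13% = €83,525

Ordinary income tax:
  €638,000 × 6% = €38,280

Excess of alternative minimum tax over ordinary income tax: €83,525 − €38,280 = €45,245.

€45,245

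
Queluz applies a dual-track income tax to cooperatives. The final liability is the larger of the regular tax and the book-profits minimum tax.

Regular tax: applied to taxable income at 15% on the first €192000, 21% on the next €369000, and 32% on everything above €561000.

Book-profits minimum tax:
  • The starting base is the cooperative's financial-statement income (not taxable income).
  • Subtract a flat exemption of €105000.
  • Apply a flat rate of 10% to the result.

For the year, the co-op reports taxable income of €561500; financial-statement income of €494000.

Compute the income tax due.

€106450

Book-profits minimum tax:
  Base (financial-statement income): €494000
  Less exemption €105000 → base €389000
  €389000 × 10% = €38900

Regular tax:
  €192000 × 15% = €28800
  €369000 × 21% = €77490
  €500 × 32% = €160
  → €106450

€106450 > €38900, so the regular tax governs.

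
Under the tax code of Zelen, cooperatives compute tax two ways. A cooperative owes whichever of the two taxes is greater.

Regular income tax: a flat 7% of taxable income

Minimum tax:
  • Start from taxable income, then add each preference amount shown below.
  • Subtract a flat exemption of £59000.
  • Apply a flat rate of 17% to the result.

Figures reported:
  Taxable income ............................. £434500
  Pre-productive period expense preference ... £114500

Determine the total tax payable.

£83300

Regular income tax:
  £434500 × 7% = £30415

Minimum tax:
  Adjusted income: £434500 + £114500 = £549000
  Less exemption £59000 → base £490000
  £490000 × 17% = £83300

£83300 > £30415, so the minimum tax is the binding amount.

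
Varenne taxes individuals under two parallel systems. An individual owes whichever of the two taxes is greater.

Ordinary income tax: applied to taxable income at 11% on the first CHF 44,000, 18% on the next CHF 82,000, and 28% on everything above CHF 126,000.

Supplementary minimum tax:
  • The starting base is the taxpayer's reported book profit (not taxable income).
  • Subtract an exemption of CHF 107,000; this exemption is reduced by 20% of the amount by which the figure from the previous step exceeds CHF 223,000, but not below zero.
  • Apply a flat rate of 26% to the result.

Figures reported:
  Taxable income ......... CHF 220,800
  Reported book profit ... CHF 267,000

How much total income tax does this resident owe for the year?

Supplementary minimum tax:
  Base (reported book profit): CHF 267,000
  Exemption: CHF 107,000 − 20% × (CHF 267,000 − CHF 223,000) = CHF 107,000 − CHF 8,800 = CHF 98,200
  Base: CHF 267,000 − CHF 98,200 = CHF 168,800
  CHF 168,800 × 26% = CHF 43,888

Ordinary income tax:
  CHF 44,000 × 11% = CHF 4,840
  CHF 82,000 × 18% = CHF 14,760
  CHF 94,800 × 28% = CHF 26,544
  → CHF 46,144

CHF 46,144 > CHF 43,888, so the ordinary income tax governs.

CHF 46,144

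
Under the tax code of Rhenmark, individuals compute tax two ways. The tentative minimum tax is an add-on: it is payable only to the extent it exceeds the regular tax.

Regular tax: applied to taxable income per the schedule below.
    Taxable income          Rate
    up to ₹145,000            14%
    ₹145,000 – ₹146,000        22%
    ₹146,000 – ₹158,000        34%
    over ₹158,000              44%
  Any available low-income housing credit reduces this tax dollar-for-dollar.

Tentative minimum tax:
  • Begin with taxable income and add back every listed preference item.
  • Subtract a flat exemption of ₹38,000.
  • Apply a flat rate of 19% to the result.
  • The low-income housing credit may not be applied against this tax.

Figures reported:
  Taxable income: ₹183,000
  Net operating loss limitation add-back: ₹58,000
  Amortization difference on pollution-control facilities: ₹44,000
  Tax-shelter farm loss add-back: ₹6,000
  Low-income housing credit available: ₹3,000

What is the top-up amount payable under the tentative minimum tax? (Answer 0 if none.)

₹15,470

Tentative minimum tax:
  Adjusted income: ₹183,000 + ₹58,000 + ₹44,000 + ₹6,000 = ₹291,000
  Less exemption ₹38,000 → base ₹253,000
  ₹253,000 × 19% = ₹48,070

Regular tax:
  ₹145,000 × 14% = ₹20,300
  ₹1,000 × 22% = ₹220
  ₹12,000 × 34% = ₹4,080
  ₹25,000 × 44% = ₹11,000
  → ₹35,600
  Less low-income housing credit ₹3,000 → ₹32,600

Excess of tentative minimum tax over regular tax: ₹48,070 − ₹32,600 = ₹15,470.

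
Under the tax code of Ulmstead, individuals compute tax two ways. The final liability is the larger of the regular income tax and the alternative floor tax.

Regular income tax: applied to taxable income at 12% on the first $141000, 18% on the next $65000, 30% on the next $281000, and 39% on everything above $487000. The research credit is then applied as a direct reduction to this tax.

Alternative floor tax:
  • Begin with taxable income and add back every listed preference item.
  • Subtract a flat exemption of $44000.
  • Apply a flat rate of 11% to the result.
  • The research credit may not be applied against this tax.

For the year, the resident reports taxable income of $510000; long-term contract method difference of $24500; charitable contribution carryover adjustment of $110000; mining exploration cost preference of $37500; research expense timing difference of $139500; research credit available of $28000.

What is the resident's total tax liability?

Alternative floor tax:
  Adjusted income: $510000 + $24500 + $110000 + $37500 + $139500 = $821500
  Less exemption $44000 → base $777500
  $777500 × 11% = $85525

Regular income tax:
  $141000 × 12% = $16920
  $65000 × 18% = $11700
  $281000 × 30% = $84300
  $23000 × 39% = $8970
  → $121890
  Less research credit $28000 → $93890

$93890 > $85525, so the regular income tax governs.

$93890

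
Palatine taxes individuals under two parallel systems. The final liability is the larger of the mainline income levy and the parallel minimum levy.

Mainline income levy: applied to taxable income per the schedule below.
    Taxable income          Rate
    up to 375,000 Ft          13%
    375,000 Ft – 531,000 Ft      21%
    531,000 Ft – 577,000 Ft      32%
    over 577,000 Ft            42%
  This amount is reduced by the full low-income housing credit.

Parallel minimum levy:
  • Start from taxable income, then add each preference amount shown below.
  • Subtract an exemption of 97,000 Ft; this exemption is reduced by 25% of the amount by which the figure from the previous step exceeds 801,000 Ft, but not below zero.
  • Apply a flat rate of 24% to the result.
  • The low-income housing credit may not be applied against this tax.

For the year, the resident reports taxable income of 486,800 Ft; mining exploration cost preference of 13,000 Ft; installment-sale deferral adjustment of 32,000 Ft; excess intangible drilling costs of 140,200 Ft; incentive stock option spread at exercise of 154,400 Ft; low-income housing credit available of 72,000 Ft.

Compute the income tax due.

176,580 Ft

Parallel minimum levy:
  Adjusted income: 486,800 Ft + 13,000 Ft + 32,000 Ft + 140,200 Ft + 154,400 Ft = 826,400 Ft
  Exemption: 97,000 Ft − 25% × (826,400 Ft − 801,000 Ft) = 97,000 Ft − 6,350 Ft = 90,650 Ft
  Base: 826,400 Ft − 90,650 Ft = 735,750 Ft
  735,750 Ft × 24% = 176,580 Ft

Mainline income levy:
  375,000 Ft × 13% = 48,750 Ft
  111,800 Ft × 21% = 23,478 Ft
  → 72,228 Ft
  Less low-income housing credit 72,000 Ft → 228 Ft

176,580 Ft > 228 Ft, so the parallel minimum levy is the binding amount.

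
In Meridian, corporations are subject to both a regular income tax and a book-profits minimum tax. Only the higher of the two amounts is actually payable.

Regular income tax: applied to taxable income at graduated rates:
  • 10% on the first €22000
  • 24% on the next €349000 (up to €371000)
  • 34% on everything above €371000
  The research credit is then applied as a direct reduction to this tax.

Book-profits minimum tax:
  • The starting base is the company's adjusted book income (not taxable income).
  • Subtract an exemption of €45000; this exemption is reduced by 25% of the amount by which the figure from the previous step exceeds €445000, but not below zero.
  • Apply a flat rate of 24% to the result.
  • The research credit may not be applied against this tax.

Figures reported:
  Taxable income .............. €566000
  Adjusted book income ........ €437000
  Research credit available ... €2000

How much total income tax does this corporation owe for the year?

Book-profits minimum tax:
  Base (adjusted book income): €437000
  Exemption: €437000 ≤ €445000, so full €45000 applies
  Base: €437000 − €45000 = €392000
  €392000 × 24% = €94080

Regular income tax:
  €22000 × 10% = €2200
  €349000 × 24% = €83760
  €195000 × 34% = €66300
  → €152260
  Less research credit €2000 → €150260

€150260 > €94080, so the regular income tax governs.

€150260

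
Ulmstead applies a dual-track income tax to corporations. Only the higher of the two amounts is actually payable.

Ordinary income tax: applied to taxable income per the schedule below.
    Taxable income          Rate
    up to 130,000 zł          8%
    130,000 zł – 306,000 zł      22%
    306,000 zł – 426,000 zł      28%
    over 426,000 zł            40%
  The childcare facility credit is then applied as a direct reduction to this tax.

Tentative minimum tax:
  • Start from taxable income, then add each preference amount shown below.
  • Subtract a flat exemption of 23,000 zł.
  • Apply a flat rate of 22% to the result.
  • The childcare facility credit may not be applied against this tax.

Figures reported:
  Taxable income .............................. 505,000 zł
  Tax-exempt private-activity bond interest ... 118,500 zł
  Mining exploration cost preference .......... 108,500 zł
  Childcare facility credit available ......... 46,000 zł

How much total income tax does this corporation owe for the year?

155,980 zł

Ordinary income tax:
  130,000 zł × 8% = 10,400 zł
  176,000 zł × 22% = 38,720 zł
  120,000 zł × 28% = 33,600 zł
  79,000 zł × 40% = 31,600 zł
  → 114,320 zł
  Less childcare facility credit 46,000 zł → 68,320 zł

Tentative minimum tax:
  Adjusted income: 505,000 zł + 118,500 zł + 108,500 zł = 732,000 zł
  Less exemption 23,000 zł → base 709,000 zł
  709,000 zł × 22% = 155,980 zł

155,980 zł > 68,320 zł, so the tentative minimum tax is the binding amount.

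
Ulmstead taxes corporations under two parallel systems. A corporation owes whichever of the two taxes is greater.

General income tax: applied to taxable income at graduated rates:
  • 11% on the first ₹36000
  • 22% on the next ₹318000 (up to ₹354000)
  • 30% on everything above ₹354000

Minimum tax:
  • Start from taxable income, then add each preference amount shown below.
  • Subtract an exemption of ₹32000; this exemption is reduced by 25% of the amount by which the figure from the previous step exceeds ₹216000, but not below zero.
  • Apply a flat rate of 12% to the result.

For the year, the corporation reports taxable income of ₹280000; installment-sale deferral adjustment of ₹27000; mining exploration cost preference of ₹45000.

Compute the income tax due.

Minimum tax:
  Adjusted income: ₹280000 + ₹27000 + ₹45000 = ₹352000
  Exemption: 25% × (₹352000 − ₹216000) = ₹34000 ≥ ₹32000, so the exemption is fully phased out
  Base: ₹352000 − ₹0 = ₹352000
  ₹352000 × 12% = ₹42240

General income tax:
  ₹36000 × 11% = ₹3960
  ₹244000 × 22% = ₹53680
  → ₹57640

₹57640 > ₹42240, so the general income tax governs.

₹57640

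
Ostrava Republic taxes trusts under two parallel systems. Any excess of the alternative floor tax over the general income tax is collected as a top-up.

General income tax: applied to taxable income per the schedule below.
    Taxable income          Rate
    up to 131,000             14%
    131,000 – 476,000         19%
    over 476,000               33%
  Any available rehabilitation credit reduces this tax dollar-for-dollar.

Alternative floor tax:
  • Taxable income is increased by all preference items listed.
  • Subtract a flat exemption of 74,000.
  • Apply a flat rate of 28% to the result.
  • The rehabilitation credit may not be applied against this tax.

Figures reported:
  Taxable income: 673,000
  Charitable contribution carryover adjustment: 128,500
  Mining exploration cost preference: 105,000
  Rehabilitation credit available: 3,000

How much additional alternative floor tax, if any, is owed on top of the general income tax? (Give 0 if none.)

87,200

Alternative floor tax:
  Adjusted income: 673,000 + 128,500 + 105,000 = 906,500
  Less exemption 74,000 → base 832,500
  832,500 × 28% = 233,100

General income tax:
  131,000 × 14% = 18,340
  345,000 × 19% = 65,550
  197,000 × 33% = 65,010
  → 148,900
  Less rehabilitation credit 3,000 → 145,900

Excess of alternative floor tax over general income tax: 233,100 − 145,900 = 87,200.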